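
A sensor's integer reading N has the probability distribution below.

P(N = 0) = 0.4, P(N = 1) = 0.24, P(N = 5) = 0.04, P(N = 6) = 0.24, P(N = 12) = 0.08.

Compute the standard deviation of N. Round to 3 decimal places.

E[N] = (0)(0.4) + (1)(0.24) + (5)(0.04) + (6)(0.24) + (12)(0.08) = 2.84
E[N²] = (0)²(0.4) + (1)²(0.24) + (5)²(0.04) + (6)²(0.24) + (12)²(0.08) = 21.4
Var(N) = E[N²] − (E[N])² = 21.4 − (2.84)² = 13.3344
SD(N) = √13.3344 ≈ 3.652

3.652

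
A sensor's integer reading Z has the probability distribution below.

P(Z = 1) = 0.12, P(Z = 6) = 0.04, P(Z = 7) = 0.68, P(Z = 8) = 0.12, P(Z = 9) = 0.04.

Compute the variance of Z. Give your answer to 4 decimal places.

E[Z] = (1)(0.12) + (6)(0.04) + (7)(0.68) + (8)(0.12) + (9)(0.04) = 6.44
E[Z²] = (1)²(0.12) + (6)²(0.04) + (7)²(0.68) + (8)²(0.12) + (9)²(0.04) = 45.8
Var(Z) = E[Z²] − (E[Z])² = 45.8 − (6.44)² = 4.3264

4.3264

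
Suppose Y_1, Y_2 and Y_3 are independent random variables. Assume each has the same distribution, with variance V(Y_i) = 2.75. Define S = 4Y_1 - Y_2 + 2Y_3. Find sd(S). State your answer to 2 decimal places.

7.60

By independence, V(S) = (4)²V(Y_1) + (-1)²V(Y_2) + (2)²V(Y_3)
= (4)²·2.75 + (-1)²·2.75 + (2)²·2.75 = 57.75
sd(S) = √57.75 ≈ 7.60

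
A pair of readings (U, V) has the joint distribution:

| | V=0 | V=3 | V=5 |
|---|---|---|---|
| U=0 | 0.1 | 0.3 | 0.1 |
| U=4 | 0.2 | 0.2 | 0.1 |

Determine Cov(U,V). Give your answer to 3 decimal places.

E[U] = 2,  E[V] = 2.5
E[UV] = 4.4
Cov(U,V) = E[UV] − E[U]E[V] = 4.4 − (2)(2.5) = -0.6

-0.600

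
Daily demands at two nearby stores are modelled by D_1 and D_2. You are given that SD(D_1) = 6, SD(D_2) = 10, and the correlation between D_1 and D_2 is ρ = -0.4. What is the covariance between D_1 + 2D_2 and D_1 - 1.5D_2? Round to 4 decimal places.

V(D_1) = (6)² = 36;  V(D_2) = (10)² = 100
cov(D_1,D_2) = ρ·SD(D_1)·SD(D_2) = -0.4·6·10 = -24
cov(D_1 + 2D_2, D_1 - 1.5D_2) = (1)(1)V(D_1) + (2)(-1.5)V(D_2) + [(1)(-1.5) + (2)(1)]cov(D_1,D_2)
= 1·36 + -3·100 + 0.5·-24 = -276

-276.0000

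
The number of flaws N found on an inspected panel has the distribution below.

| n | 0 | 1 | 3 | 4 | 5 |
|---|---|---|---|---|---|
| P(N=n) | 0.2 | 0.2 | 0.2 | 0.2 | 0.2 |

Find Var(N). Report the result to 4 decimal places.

3.4400

E[N] = (0)(0.2) + (1)(0.2) + (3)(0.2) + (4)(0.2) + (5)(0.2) = 2.6
E[N²] = (0)²(0.2) + (1)²(0.2) + (3)²(0.2) + (4)²(0.2) + (5)²(0.2) = 10.2
Var(N) = E[N²] − (E[N])² = 10.2 − (2.6)² = 3.44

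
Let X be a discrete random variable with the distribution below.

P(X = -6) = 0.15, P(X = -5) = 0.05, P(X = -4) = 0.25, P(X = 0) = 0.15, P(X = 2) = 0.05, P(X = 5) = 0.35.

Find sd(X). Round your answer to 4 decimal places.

E[X] = (-6)(0.15) + (-5)(0.05) + (-4)(0.25) + (0)(0.15) + (2)(0.05) + (5)(0.35) = -0.3
E[X²] = (-6)²(0.15) + (-5)²(0.05) + (-4)²(0.25) + (0)²(0.15) + (2)²(0.05) + (5)²(0.35) = 19.6
Var(X) = E[X²] − (E[X])² = 19.6 − (-0.3)² = 19.51
sd(X) = √19.51 ≈ 4.4170

4.4170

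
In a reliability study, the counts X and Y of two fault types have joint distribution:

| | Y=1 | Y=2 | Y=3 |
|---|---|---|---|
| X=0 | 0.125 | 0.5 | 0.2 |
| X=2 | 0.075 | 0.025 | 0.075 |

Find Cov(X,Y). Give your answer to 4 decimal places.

-0.0263

E[X] = 0.35,  E[Y] = 2.075
E[XY] = 0.7
Cov(X,Y) = E[XY] − E[X]E[Y] = 0.7 − (0.35)(2.075) = -0.02625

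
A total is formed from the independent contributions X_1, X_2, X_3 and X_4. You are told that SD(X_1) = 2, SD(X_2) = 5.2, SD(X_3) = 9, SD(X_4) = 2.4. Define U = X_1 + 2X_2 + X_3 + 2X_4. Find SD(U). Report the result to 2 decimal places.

var(X_1) = 4, var(X_2) = 27.04, var(X_3) = 81, var(X_4) = 5.76
By independence, var(U) = (1)²var(X_1) + (2)²var(X_2) + (1)²var(X_3) + (2)²var(X_4)
= (1)²·4 + (2)²·27.04 + (1)²·81 + (2)²·5.76 = 216.2
SD(U) = √216.2 ≈ 14.70

14.70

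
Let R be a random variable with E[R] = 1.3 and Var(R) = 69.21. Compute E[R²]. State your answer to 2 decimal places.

70.90

E[R²] = Var(R) + (E[R])² = 69.21 + (1.3)² = 70.9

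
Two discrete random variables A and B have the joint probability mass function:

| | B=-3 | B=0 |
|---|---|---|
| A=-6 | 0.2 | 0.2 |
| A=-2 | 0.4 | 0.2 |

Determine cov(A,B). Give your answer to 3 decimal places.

-0.480

E[A] = -3.6,  E[B] = -1.8
E[AB] = 6
cov(A,B) = E[AB] − E[A]E[B] = 6 − (-3.6)(-1.8) = -0.48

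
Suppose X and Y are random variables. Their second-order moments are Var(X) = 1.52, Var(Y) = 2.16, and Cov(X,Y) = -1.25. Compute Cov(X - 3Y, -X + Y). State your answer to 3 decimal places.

-13.000

Cov(X - 3Y, -X + Y) = (1)(-1)Var(X) + (-3)(1)Var(Y) + [(1)(1) + (-3)(-1)]Cov(X,Y)
= -1·1.52 + -3·2.16 + 4·-1.25 = -13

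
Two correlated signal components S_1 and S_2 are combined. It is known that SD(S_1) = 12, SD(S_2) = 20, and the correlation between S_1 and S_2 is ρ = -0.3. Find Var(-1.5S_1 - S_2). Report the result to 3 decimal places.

Var(S_1) = (12)² = 144;  Var(S_2) = (20)² = 400
Cov(S_1,S_2) = ρ·SD(S_1)·SD(S_2) = -0.3·12·20 = -72
Var(-1.5S_1 - S_2) = (-1.5)²·Var(S_1) + (-1)²·Var(S_2) + 2·(-1.5)·(-1)·Cov(S_1,S_2)
= 2.25·144 + 1·400 + 3·-72 = 508

508.000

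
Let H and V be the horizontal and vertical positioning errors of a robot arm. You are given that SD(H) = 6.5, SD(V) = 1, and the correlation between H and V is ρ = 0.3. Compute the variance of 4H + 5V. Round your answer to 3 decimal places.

779.000

Var(H) = (6.5)² = 42.25;  Var(V) = (1)² = 1
cov(H,V) = ρ·SD(H)·SD(V) = 0.3·6.5·1 = 1.95
Var(4H + 5V) = (4)²·Var(H) + (5)²·Var(V) + 2·(4)·(5)·cov(H,V)
= 16·42.25 + 25·1 + 40·1.95 = 779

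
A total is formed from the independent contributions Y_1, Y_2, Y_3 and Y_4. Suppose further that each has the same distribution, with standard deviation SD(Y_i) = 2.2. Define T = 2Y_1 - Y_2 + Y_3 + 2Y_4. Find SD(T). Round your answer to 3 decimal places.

6.957

Var(Y_i) = (2.2)² = 4.84
By independence, Var(T) = (2)²Var(Y_1) + (-1)²Var(Y_2) + (1)²Var(Y_3) + (2)²Var(Y_4)
= (2)²·4.84 + (-1)²·4.84 + (1)²·4.84 + (2)²·4.84 = 48.4
SD(T) = √48.4 ≈ 6.957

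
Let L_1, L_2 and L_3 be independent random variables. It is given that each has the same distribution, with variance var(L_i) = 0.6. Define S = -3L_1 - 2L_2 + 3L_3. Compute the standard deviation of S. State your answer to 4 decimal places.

3.6332

By independence, var(S) = (-3)²var(L_1) + (-2)²var(L_2) + (3)²var(L_3)
= (-3)²·0.6 + (-2)²·0.6 + (3)²·0.6 = 13.2
σ(S) = √13.2 ≈ 3.6332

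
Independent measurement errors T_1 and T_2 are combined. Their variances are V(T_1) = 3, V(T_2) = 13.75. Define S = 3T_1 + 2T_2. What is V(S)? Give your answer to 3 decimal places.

82.000

By independence, V(S) = (3)²V(T_1) + (2)²V(T_2)
= (3)²·3 + (2)²·13.75 = 82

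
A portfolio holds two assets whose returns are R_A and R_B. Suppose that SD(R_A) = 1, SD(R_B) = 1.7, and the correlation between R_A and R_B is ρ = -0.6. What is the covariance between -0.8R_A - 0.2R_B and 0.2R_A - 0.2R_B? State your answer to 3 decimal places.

V(R_A) = (1)² = 1;  V(R_B) = (1.7)² = 2.89
Cov(R_A,R_B) = ρ·SD(R_A)·SD(R_B) = -0.6·1·1.7 = -1.02
Cov(-0.8R_A - 0.2R_B, 0.2R_A - 0.2R_B) = (-0.8)(0.2)V(R_A) + (-0.2)(-0.2)V(R_B) + [(-0.8)(-0.2) + (-0.2)(0.2)]Cov(R_A,R_B)
= -0.16·1 + 0.04·2.89 + 0.12·-1.02 = -0.1668

-0.167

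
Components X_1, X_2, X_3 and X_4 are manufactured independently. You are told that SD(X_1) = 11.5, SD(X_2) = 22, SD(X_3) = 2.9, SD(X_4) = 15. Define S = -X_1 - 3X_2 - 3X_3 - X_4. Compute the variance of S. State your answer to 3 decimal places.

Var(X_1) = 132.25, Var(X_2) = 484, Var(X_3) = 8.41, Var(X_4) = 225
By independence, Var(S) = (-1)²Var(X_1) + (-3)²Var(X_2) + (-3)²Var(X_3) + (-1)²Var(X_4)
= (-1)²·132.25 + (-3)²·484 + (-3)²·8.41 + (-1)²·225 = 4788.94

4788.940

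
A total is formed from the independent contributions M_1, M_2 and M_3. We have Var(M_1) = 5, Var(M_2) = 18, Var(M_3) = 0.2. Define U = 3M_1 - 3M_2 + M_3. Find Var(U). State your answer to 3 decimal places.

207.200

By independence, Var(U) = (3)²Var(M_1) + (-3)²Var(M_2) + (1)²Var(M_3)
= (3)²·5 + (-3)²·18 + (1)²·0.2 = 207.2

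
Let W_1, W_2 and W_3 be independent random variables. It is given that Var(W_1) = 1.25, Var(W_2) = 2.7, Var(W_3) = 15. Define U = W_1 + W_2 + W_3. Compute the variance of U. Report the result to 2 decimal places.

18.95

By independence, Var(U) = (1)²Var(W_1) + (1)²Var(W_2) + (1)²Var(W_3)
= (1)²·1.25 + (1)²·2.7 + (1)²·15 = 18.95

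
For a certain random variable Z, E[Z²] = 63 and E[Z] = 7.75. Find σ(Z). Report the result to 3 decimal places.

V(Z) = 63 − (7.75)² = 2.9375
σ(Z) = √2.9375 ≈ 1.714

1.714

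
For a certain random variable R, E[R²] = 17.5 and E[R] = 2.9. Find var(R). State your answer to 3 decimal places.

9.090

var(R) = 17.5 − (2.9)² = 9.09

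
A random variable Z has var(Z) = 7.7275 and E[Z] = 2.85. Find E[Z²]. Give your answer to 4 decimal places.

E[Z²] = var(Z) + (E[Z])² = 7.7275 + (2.85)² = 15.85

15.8500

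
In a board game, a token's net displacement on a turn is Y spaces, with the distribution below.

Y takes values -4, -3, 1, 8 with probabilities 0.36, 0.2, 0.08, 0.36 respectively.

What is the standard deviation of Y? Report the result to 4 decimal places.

5.4620

E[Y] = (-4)(0.36) + (-3)(0.2) + (1)(0.08) + (8)(0.36) = 0.92
E[Y²] = (-4)²(0.36) + (-3)²(0.2) + (1)²(0.08) + (8)²(0.36) = 30.68
V(Y) = E[Y²] − (E[Y])² = 30.68 − (0.92)² = 29.8336
SD(Y) = √29.8336 ≈ 5.4620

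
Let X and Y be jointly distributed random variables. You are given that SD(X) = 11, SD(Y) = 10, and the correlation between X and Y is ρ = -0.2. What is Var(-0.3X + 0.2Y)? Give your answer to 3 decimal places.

Var(X) = (11)² = 121;  Var(Y) = (10)² = 100
Cov(X,Y) = ρ·SD(X)·SD(Y) = -0.2·11·10 = -22
Var(-0.3X + 0.2Y) = (-0.3)²·Var(X) + (0.2)²·Var(Y) + 2·(-0.3)·(0.2)·Cov(X,Y)
= 0.09·121 + 0.04·100 + -0.12·-22 = 17.53

17.530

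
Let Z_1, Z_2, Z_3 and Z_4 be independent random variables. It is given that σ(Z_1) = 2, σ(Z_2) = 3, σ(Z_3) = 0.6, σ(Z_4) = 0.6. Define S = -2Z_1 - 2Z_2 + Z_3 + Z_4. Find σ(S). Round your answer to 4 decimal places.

V(Z_1) = 4, V(Z_2) = 9, V(Z_3) = 0.36, V(Z_4) = 0.36
By independence, V(S) = (-2)²V(Z_1) + (-2)²V(Z_2) + (1)²V(Z_3) + (1)²V(Z_4)
= (-2)²·4 + (-2)²·9 + (1)²·0.36 + (1)²·0.36 = 52.72
σ(S) = √52.72 ≈ 7.2609

7.2609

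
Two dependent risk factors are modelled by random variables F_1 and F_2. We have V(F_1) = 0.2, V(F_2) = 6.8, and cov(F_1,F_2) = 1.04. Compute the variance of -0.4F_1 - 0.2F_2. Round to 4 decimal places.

V(-0.4F_1 - 0.2F_2) = (-0.4)²·V(F_1) + (-0.2)²·V(F_2) + 2·(-0.4)·(-0.2)·cov(F_1,F_2)
= 0.16·0.2 + 0.04·6.8 + 0.16·1.04 = 0.4704

0.4704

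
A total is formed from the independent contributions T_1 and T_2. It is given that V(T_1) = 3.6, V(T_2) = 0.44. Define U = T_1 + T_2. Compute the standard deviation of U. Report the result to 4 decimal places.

By independence, V(U) = (1)²V(T_1) + (1)²V(T_2)
= (1)²·3.6 + (1)²·0.44 = 4.04
sd(U) = √4.04 ≈ 2.0100

2.0100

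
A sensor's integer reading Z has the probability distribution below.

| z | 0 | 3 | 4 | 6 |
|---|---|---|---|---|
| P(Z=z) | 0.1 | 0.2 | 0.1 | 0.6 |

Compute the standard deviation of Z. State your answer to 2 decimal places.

E[Z] = (0)(0.1) + (3)(0.2) + (4)(0.1) + (6)(0.6) = 4.6
E[Z²] = (0)²(0.1) + (3)²(0.2) + (4)²(0.1) + (6)²(0.6) = 25
Var(Z) = E[Z²] − (E[Z])² = 25 − (4.6)² = 3.84
SD(Z) = √3.84 ≈ 1.96

1.96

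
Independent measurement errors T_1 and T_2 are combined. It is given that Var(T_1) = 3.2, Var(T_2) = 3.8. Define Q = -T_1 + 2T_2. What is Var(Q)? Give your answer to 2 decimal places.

By independence, Var(Q) = (-1)²Var(T_1) + (2)²Var(T_2)
= (-1)²·3.2 + (2)²·3.8 = 18.4

18.40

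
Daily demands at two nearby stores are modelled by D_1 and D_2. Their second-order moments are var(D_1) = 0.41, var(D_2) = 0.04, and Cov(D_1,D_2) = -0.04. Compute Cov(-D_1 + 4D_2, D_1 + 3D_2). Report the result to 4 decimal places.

0.0300

Cov(-D_1 + 4D_2, D_1 + 3D_2) = (-1)(1)var(D_1) + (4)(3)var(D_2) + [(-1)(3) + (4)(1)]Cov(D_1,D_2)
= -1·0.41 + 12·0.04 + 1·-0.04 = 0.03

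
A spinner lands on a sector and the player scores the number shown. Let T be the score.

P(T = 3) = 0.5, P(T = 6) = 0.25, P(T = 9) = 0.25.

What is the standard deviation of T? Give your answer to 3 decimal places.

2.487

E[T] = (3)(0.5) + (6)(0.25) + (9)(0.25) = 5.25
E[T²] = (3)²(0.5) + (6)²(0.25) + (9)²(0.25) = 33.75
var(T) = E[T²] − (E[T])² = 33.75 − (5.25)² = 6.1875
SD(T) = √6.1875 ≈ 2.487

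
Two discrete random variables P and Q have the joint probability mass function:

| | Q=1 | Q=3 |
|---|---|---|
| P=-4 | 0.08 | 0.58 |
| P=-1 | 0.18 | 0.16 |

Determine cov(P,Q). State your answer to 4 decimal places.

E[P] = -2.98,  E[Q] = 2.48
E[PQ] = -7.94
cov(P,Q) = E[PQ] − E[P]E[Q] = -7.94 − (-2.98)(2.48) = -0.5496

-0.5496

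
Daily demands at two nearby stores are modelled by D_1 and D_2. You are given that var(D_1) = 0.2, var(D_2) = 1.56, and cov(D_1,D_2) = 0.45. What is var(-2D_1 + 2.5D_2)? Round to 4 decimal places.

var(-2D_1 + 2.5D_2) = (-2)²·var(D_1) + (2.5)²·var(D_2) + 2·(-2)·(2.5)·cov(D_1,D_2)
= 4·0.2 + 6.25·1.56 + -10·0.45 = 6.05

6.0500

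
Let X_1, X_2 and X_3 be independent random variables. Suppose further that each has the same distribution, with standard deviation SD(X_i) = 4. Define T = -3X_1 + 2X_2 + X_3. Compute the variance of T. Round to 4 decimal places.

224.0000

Var(X_i) = (4)² = 16
By independence, Var(T) = (-3)²Var(X_1) + (2)²Var(X_2) + (1)²Var(X_3)
= (-3)²·16 + (2)²·16 + (1)²·16 = 224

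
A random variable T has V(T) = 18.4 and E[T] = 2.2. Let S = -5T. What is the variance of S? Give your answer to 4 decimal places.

V(-5T) = (-5)²·V(T) = 25·18.4 = 460

460.0000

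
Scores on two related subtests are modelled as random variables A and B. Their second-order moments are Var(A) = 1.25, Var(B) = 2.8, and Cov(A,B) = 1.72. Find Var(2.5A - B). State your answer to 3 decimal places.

2.013

Var(2.5A - B) = (2.5)²·Var(A) + (-1)²·Var(B) + 2·(2.5)·(-1)·Cov(A,B)
= 6.25·1.25 + 1·2.8 + -5·1.72 = 2.0125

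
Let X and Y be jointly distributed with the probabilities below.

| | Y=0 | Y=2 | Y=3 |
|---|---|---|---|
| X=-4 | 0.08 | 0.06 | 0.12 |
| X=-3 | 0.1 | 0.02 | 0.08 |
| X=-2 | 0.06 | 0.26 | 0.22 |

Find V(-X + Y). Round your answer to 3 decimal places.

1.784

E[X] = -2.72,  E[Y] = 1.94,  E[XY] = -5.12
V(X) = 8.12 − (-2.72)² = 0.7216;  V(Y) = 5.14 − (1.94)² = 1.3764
Cov(X,Y) = -5.12 − (-2.72)(1.94) = 0.1568
V(-X + Y) = (-1)²·0.7216 + (1)²·1.3764 + 2·(-1)·(1)·0.1568 = 1.7844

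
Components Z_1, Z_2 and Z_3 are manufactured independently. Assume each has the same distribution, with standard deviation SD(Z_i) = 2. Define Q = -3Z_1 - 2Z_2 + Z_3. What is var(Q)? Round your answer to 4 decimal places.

var(Z_i) = (2)² = 4
By independence, var(Q) = (-3)²var(Z_1) + (-2)²var(Z_2) + (1)²var(Z_3)
= (-3)²·4 + (-2)²·4 + (1)²·4 = 56

56.0000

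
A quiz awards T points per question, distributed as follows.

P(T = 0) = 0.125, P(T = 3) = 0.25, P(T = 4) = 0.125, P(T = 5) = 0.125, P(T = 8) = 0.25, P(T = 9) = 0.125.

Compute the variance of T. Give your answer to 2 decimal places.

8.50

E[T] = (0)(0.125) + (3)(0.25) + (4)(0.125) + (5)(0.125) + (8)(0.25) + (9)(0.125) = 5
E[T²] = (0)²(0.125) + (3)²(0.25) + (4)²(0.125) + (5)²(0.125) + (8)²(0.25) + (9)²(0.125) = 33.5
Var(T) = E[T²] − (E[T])² = 33.5 − (5)² = 8.5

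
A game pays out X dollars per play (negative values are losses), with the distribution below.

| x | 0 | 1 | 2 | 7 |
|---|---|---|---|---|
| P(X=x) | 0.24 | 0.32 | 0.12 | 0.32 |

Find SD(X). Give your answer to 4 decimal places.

2.9394

E[X] = (0)(0.24) + (1)(0.32) + (2)(0.12) + (7)(0.32) = 2.8
E[X²] = (0)²(0.24) + (1)²(0.32) + (2)²(0.12) + (7)²(0.32) = 16.48
Var(X) = E[X²] − (E[X])² = 16.48 − (2.8)² = 8.64
SD(X) = √8.64 ≈ 2.9394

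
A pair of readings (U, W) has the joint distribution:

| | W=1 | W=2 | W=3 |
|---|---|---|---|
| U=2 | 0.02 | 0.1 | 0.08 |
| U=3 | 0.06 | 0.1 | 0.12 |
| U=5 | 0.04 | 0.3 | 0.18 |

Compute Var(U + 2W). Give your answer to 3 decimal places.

E[U] = 3.84,  E[W] = 2.26,  E[UW] = 8.68
Var(U) = 16.32 − (3.84)² = 1.5744;  Var(W) = 5.54 − (2.26)² = 0.4324
cov(U,W) = 8.68 − (3.84)(2.26) = 0.0016
Var(U + 2W) = (1)²·1.5744 + (2)²·0.4324 + 2·(1)·(2)·0.0016 = 3.3104

3.310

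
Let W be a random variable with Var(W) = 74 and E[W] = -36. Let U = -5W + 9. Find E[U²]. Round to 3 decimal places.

37571.000

E[-5W + 9] = -5·-36 + 9 = 189
Var(-5W + 9) = (-5)²·74 = 1850
E[U²] = Var(U) + (E[U])² = 1850 + (189)² = 37571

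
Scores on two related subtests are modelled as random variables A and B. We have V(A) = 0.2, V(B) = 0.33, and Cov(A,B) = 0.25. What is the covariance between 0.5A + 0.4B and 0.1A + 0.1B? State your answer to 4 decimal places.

0.0457

Cov(0.5A + 0.4B, 0.1A + 0.1B) = (0.5)(0.1)V(A) + (0.4)(0.1)V(B) + [(0.5)(0.1) + (0.4)(0.1)]Cov(A,B)
= 0.05·0.2 + 0.04·0.33 + 0.09·0.25 = 0.0457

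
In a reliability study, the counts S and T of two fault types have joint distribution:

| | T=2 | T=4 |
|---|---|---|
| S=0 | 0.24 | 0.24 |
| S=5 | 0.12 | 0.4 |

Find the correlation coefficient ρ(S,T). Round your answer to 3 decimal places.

0.280

E[S] = 2.6,  E[T] = 3.28
E[ST] = 9.2
cov(S,T) = E[ST] − E[S]E[T] = 9.2 − (2.6)(3.28) = 0.672
var(S) = 6.24,  var(T) = 0.9216
ρ = 0.672 / √(6.24·0.9216) ≈ 0.280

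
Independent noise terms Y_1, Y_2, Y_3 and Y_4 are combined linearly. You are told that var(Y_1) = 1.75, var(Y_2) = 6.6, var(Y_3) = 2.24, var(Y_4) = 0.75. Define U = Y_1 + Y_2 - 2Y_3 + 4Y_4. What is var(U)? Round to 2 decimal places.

By independence, var(U) = (1)²var(Y_1) + (1)²var(Y_2) + (-2)²var(Y_3) + (4)²var(Y_4)
= (1)²·1.75 + (1)²·6.6 + (-2)²·2.24 + (4)²·0.75 = 29.31

29.31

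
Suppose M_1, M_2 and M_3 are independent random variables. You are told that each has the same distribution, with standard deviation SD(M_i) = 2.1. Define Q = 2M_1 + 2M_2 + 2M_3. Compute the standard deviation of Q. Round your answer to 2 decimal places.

Var(M_i) = (2.1)² = 4.41
By independence, Var(Q) = (2)²Var(M_1) + (2)²Var(M_2) + (2)²Var(M_3)
= (2)²·4.41 + (2)²·4.41 + (2)²·4.41 = 52.92
SD(Q) = √52.92 ≈ 7.27

7.27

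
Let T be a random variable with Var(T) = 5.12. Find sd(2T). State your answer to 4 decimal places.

4.5255

Var(2T) = (2)²·5.12 = 20.48
sd(2T) = √20.48 ≈ 4.5255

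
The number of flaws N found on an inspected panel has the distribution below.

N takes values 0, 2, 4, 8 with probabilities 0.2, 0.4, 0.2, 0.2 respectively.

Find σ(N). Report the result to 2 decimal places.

E[N] = (0)(0.2) + (2)(0.4) + (4)(0.2) + (8)(0.2) = 3.2
E[N²] = (0)²(0.2) + (2)²(0.4) + (4)²(0.2) + (8)²(0.2) = 17.6
Var(N) = E[N²] − (E[N])² = 17.6 − (3.2)² = 7.36
σ(N) = √7.36 ≈ 2.71

2.71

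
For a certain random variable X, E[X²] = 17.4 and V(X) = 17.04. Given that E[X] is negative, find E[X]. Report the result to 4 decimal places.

(E[X])² = E[X²] − V(X) = 17.4 − 17.04 = 0.36
E[X] = −√0.36 = -0.6

-0.6000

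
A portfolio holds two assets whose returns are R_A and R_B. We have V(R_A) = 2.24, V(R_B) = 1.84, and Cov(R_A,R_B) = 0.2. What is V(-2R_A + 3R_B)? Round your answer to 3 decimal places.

V(-2R_A + 3R_B) = (-2)²·V(R_A) + (3)²·V(R_B) + 2·(-2)·(3)·Cov(R_A,R_B)
= 4·2.24 + 9·1.84 + -12·0.2 = 23.12

23.120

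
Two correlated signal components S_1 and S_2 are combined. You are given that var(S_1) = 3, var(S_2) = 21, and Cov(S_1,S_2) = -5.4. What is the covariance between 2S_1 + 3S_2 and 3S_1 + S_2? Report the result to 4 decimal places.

21.6000

Cov(2S_1 + 3S_2, 3S_1 + S_2) = (2)(3)var(S_1) + (3)(1)var(S_2) + [(2)(1) + (3)(3)]Cov(S_1,S_2)
= 6·3 + 3·21 + 11·-5.4 = 21.6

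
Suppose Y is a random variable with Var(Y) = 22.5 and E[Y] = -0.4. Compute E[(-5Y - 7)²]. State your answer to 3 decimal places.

587.500

E[-5Y - 7] = -5·-0.4 − 7 = -5
Var(-5Y - 7) = (-5)²·22.5 = 562.5
E[(-5Y - 7)²] = Var((-5Y - 7)) + (E[(-5Y - 7)])² = 562.5 + (-5)² = 587.5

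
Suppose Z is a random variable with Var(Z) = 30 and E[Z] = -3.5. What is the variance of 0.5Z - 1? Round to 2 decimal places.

Var(0.5Z - 1) = (0.5)²·Var(Z) = 0.25·30 = 7.5

7.50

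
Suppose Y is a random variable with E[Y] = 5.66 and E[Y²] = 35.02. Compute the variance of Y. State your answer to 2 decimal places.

2.98

V(Y) = 35.02 − (5.66)² = 2.9844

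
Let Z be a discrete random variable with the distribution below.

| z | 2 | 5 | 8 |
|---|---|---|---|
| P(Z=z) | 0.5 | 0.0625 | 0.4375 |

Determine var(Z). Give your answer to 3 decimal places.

8.402

E[Z] = (2)(0.5) + (5)(0.0625) + (8)(0.4375) = 4.8125
E[Z²] = (2)²(0.5) + (5)²(0.0625) + (8)²(0.4375) = 31.5625
var(Z) = E[Z²] − (E[Z])² = 31.5625 − (4.8125)² = 8.40234375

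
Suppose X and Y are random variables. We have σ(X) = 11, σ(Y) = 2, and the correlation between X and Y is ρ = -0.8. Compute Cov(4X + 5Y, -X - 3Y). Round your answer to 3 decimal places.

-244.800

var(X) = (11)² = 121;  var(Y) = (2)² = 4
Cov(X,Y) = ρ·σ(X)·σ(Y) = -0.8·11·2 = -17.6
Cov(4X + 5Y, -X - 3Y) = (4)(-1)var(X) + (5)(-3)var(Y) + [(4)(-3) + (5)(-1)]Cov(X,Y)
= -4·121 + -15·4 + -17·-17.6 = -244.8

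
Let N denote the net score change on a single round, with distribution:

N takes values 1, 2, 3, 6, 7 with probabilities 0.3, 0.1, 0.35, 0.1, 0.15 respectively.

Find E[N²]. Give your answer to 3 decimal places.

14.800

E[N²] = (1)²(0.3) + (2)²(0.1) + (3)²(0.35) + (6)²(0.1) + (7)²(0.15) = 14.8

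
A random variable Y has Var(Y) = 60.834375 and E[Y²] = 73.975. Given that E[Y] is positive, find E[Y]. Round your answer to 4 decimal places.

(E[Y])² = E[Y²] − Var(Y) = 73.975 − 60.834375 = 13.140625
E[Y] = √13.140625 = 3.625

3.6250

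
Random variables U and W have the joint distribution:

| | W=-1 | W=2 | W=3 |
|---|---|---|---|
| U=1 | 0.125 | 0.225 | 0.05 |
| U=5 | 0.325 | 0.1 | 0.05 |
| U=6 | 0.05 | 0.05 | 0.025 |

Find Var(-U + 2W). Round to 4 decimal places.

18.6994

E[U] = 3.525,  E[W] = 0.625,  E[UW] = 1.35
Var(U) = 16.775 − (3.525)² = 4.349375;  Var(W) = 3.125 − (0.625)² = 2.734375
cov(U,W) = 1.35 − (3.525)(0.625) = -0.853125
Var(-U + 2W) = (-1)²·4.349375 + (2)²·2.734375 + 2·(-1)·(2)·-0.853125 = 18.699375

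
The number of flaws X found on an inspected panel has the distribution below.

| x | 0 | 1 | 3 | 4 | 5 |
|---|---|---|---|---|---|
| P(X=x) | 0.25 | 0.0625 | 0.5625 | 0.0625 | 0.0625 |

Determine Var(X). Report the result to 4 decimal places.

2.3398

E[X] = (0)(0.25) + (1)(0.0625) + (3)(0.5625) + (4)(0.0625) + (5)(0.0625) = 2.3125
E[X²] = (0)²(0.25) + (1)²(0.0625) + (3)²(0.5625) + (4)²(0.0625) + (5)²(0.0625) = 7.6875
Var(X) = E[X²] − (E[X])² = 7.6875 − (2.3125)² = 2.33984375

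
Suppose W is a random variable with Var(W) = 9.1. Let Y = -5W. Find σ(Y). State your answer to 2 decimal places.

Var(-5W) = (-5)²·9.1 = 227.5
σ(Y) = √227.5 ≈ 15.08

15.08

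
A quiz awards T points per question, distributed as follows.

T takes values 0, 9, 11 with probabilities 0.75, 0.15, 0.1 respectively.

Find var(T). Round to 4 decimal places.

E[T] = (0)(0.75) + (9)(0.15) + (11)(0.1) = 2.45
E[T²] = (0)²(0.75) + (9)²(0.15) + (11)²(0.1) = 24.25
var(T) = E[T²] − (E[T])² = 24.25 − (2.45)² = 18.2475

18.2475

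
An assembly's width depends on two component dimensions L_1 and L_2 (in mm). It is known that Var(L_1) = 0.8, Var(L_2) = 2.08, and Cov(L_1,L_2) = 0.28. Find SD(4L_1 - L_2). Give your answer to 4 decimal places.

3.5553

Var(4L_1 - L_2) = (4)²·Var(L_1) + (-1)²·Var(L_2) + 2·(4)·(-1)·Cov(L_1,L_2)
= 16·0.8 + 1·2.08 + -8·0.28 = 12.64
SD(4L_1 - L_2) = √12.64 ≈ 3.5553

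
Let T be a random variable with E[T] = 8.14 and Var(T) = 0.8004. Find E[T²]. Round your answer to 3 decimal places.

67.060

E[T²] = Var(T) + (E[T])² = 0.8004 + (8.14)² = 67.06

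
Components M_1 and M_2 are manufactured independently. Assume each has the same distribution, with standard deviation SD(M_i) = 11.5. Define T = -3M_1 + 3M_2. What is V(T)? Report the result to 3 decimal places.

V(M_i) = (11.5)² = 132.25
By independence, V(T) = (-3)²V(M_1) + (3)²V(M_2)
= (-3)²·132.25 + (3)²·132.25 = 2380.5

2380.500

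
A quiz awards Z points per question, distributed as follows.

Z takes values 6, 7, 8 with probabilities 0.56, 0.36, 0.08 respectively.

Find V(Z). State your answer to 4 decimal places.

E[Z] = (6)(0.56) + (7)(0.36) + (8)(0.08) = 6.52
E[Z²] = (6)²(0.56) + (7)²(0.36) + (8)²(0.08) = 42.92
V(Z) = E[Z²] − (E[Z])² = 42.92 − (6.52)² = 0.4096

0.4096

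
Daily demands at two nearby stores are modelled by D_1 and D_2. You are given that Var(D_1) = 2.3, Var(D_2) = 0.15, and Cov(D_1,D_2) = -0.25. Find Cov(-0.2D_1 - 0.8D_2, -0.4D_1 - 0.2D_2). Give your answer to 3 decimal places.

0.118

Cov(-0.2D_1 - 0.8D_2, -0.4D_1 - 0.2D_2) = (-0.2)(-0.4)Var(D_1) + (-0.8)(-0.2)Var(D_2) + [(-0.2)(-0.2) + (-0.8)(-0.4)]Cov(D_1,D_2)
= 0.08·2.3 + 0.16·0.15 + 0.36·-0.25 = 0.118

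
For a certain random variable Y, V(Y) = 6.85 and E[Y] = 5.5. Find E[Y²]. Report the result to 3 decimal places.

E[Y²] = V(Y) + (E[Y])² = 6.85 + (5.5)² = 37.1

37.100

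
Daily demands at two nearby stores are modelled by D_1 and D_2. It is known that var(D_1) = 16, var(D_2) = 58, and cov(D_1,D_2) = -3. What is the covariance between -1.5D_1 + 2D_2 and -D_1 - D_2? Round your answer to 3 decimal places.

-90.500

cov(-1.5D_1 + 2D_2, -D_1 - D_2) = (-1.5)(-1)var(D_1) + (2)(-1)var(D_2) + [(-1.5)(-1) + (2)(-1)]cov(D_1,D_2)
= 1.5·16 + -2·58 + -0.5·-3 = -90.5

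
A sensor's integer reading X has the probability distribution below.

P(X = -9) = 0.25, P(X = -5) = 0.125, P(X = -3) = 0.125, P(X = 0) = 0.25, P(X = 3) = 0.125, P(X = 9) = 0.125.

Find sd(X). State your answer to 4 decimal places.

5.7173

E[X] = (-9)(0.25) + (-5)(0.125) + (-3)(0.125) + (0)(0.25) + (3)(0.125) + (9)(0.125) = -1.75
E[X²] = (-9)²(0.25) + (-5)²(0.125) + (-3)²(0.125) + (0)²(0.25) + (3)²(0.125) + (9)²(0.125) = 35.75
Var(X) = E[X²] − (E[X])² = 35.75 − (-1.75)² = 32.6875
sd(X) = √32.6875 ≈ 5.7173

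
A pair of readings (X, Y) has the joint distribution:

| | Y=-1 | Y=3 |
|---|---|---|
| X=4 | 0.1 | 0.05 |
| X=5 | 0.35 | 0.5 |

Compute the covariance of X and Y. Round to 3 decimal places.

E[X] = 4.85,  E[Y] = 1.2
E[XY] = 5.95
Cov(X,Y) = E[XY] − E[X]E[Y] = 5.95 − (4.85)(1.2) = 0.13

0.130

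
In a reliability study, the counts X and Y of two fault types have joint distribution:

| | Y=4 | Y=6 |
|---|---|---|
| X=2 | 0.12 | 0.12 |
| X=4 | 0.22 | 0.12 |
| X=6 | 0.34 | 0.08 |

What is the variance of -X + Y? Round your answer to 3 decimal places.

4.162

E[X] = 4.36,  E[Y] = 4.64,  E[XY] = 19.84
Var(X) = 21.52 − (4.36)² = 2.5104;  Var(Y) = 22.4 − (4.64)² = 0.8704
cov(X,Y) = 19.84 − (4.36)(4.64) = -0.3904
Var(-X + Y) = (-1)²·2.5104 + (1)²·0.8704 + 2·(-1)·(1)·-0.3904 = 4.1616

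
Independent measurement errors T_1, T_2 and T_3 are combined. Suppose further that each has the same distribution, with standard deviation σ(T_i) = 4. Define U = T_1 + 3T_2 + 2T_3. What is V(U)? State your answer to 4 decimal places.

V(T_i) = (4)² = 16
By independence, V(U) = (1)²V(T_1) + (3)²V(T_2) + (2)²V(T_3)
= (1)²·16 + (3)²·16 + (2)²·16 = 224

224.0000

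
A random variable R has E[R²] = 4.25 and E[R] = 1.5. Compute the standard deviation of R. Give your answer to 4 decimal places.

1.4142

Var(R) = 4.25 − (1.5)² = 2
sd(R) = √2 ≈ 1.4142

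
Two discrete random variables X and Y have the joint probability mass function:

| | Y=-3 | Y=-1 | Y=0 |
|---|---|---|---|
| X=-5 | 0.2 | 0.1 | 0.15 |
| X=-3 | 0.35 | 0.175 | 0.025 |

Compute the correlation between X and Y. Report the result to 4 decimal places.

E[X] = -3.9,  E[Y] = -1.925
E[XY] = 7.175
Cov(X,Y) = E[XY] − E[X]E[Y] = 7.175 − (-3.9)(-1.925) = -0.3325
V(X) = 0.99,  V(Y) = 1.519375
ρ = -0.3325 / √(0.99·1.519375) ≈ -0.2711

-0.2711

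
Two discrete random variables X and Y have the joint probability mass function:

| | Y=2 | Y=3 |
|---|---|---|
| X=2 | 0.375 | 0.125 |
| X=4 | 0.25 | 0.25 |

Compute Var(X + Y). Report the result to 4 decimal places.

E[X] = 3,  E[Y] = 2.375,  E[XY] = 7.25
Var(X) = 10 − (3)² = 1;  Var(Y) = 5.875 − (2.375)² = 0.234375
Cov(X,Y) = 7.25 − (3)(2.375) = 0.125
Var(X + Y) = (1)²·1 + (1)²·0.234375 + 2·(1)·(1)·0.125 = 1.484375

1.4844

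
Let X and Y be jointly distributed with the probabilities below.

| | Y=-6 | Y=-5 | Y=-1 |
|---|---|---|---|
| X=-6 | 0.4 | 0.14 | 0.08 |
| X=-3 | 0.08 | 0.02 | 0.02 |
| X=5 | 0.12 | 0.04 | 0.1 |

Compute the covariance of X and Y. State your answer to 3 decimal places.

2.436

E[X] = -2.78,  E[Y] = -4.8
E[XY] = 15.78
Cov(X,Y) = E[XY] − E[X]E[Y] = 15.78 − (-2.78)(-4.8) = 2.436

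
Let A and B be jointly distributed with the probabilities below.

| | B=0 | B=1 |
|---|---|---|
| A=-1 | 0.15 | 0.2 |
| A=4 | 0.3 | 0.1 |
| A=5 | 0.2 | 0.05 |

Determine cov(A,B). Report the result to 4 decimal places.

E[A] = 2.5,  E[B] = 0.35
E[AB] = 0.45
cov(A,B) = E[AB] − E[A]E[B] = 0.45 − (2.5)(0.35) = -0.425

-0.4250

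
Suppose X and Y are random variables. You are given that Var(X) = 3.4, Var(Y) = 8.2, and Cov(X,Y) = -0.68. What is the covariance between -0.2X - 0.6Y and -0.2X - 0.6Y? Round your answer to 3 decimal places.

Cov(-0.2X - 0.6Y, -0.2X - 0.6Y) = (-0.2)(-0.2)Var(X) + (-0.6)(-0.6)Var(Y) + [(-0.2)(-0.6) + (-0.6)(-0.2)]Cov(X,Y)
= 0.04·3.4 + 0.36·8.2 + 0.24·-0.68 = 2.9248

2.925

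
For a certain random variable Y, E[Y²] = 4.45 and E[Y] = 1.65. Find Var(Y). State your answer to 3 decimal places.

Var(Y) = 4.45 − (1.65)² = 1.7275

1.728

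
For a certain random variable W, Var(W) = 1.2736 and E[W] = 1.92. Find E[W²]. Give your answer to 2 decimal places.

4.96

E[W²] = Var(W) + (E[W])² = 1.2736 + (1.92)² = 4.96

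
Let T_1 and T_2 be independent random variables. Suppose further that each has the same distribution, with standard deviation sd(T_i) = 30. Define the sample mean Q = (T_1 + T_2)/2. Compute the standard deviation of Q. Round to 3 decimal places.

Var(T_i) = (30)² = 900
By independence, Var(Q) = (0.5)²Var(T_1) + (0.5)²Var(T_2)
= (0.5)²·900 + (0.5)²·900 = 450
sd(Q) = √450 ≈ 21.213

21.213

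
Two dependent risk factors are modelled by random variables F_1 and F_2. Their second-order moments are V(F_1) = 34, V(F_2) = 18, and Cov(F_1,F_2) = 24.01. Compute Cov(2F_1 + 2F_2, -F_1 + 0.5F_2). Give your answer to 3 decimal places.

-74.010

Cov(2F_1 + 2F_2, -F_1 + 0.5F_2) = (2)(-1)V(F_1) + (2)(0.5)V(F_2) + [(2)(0.5) + (2)(-1)]Cov(F_1,F_2)
= -2·34 + 1·18 + -1·24.01 = -74.01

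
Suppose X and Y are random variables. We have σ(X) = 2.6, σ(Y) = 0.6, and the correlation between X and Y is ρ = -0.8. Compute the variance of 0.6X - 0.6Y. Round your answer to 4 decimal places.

3.4618

var(X) = (2.6)² = 6.76;  var(Y) = (0.6)² = 0.36
cov(X,Y) = ρ·σ(X)·σ(Y) = -0.8·2.6·0.6 = -1.248
var(0.6X - 0.6Y) = (0.6)²·var(X) + (-0.6)²·var(Y) + 2·(0.6)·(-0.6)·cov(X,Y)
= 0.36·6.76 + 0.36·0.36 + -0.72·-1.248 = 3.46176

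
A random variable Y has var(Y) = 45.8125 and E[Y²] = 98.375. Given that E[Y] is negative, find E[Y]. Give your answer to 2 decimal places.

(E[Y])² = E[Y²] − var(Y) = 98.375 − 45.8125 = 52.5625
E[Y] = −√52.5625 = -7.25

-7.25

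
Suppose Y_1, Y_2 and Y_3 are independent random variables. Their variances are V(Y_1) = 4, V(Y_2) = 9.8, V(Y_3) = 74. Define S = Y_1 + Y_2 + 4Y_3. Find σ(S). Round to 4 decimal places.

By independence, V(S) = (1)²V(Y_1) + (1)²V(Y_2) + (4)²V(Y_3)
= (1)²·4 + (1)²·9.8 + (4)²·74 = 1197.8
σ(S) = √1197.8 ≈ 34.6092

34.6092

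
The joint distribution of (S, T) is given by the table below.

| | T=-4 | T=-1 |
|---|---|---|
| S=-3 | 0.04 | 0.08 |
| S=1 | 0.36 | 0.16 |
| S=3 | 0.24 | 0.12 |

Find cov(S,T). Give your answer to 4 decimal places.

-0.4992

E[S] = 1.24,  E[T] = -2.92
E[ST] = -4.12
cov(S,T) = E[ST] − E[S]E[T] = -4.12 − (1.24)(-2.92) = -0.4992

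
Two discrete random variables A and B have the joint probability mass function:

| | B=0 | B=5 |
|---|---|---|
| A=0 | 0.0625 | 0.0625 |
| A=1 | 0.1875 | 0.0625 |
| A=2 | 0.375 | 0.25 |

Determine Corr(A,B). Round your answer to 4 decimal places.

0.0000

E[A] = 1.5,  E[B] = 1.875
E[AB] = 2.8125
Cov(A,B) = E[AB] − E[A]E[B] = 2.8125 − (1.5)(1.875) = 0
var(A) = 0.5,  var(B) = 5.859375
ρ = 0 / √(0.5·5.859375) ≈ 0.0000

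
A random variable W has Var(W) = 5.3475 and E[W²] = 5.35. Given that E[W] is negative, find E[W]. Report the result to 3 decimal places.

-0.050

(E[W])² = E[W²] − Var(W) = 5.35 − 5.3475 = 0.0025
E[W] = −√0.0025 = -0.05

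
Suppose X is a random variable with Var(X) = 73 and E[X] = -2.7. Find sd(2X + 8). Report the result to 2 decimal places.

17.09

Var(2X + 8) = (2)²·73 = 292
sd(2X + 8) = √292 ≈ 17.09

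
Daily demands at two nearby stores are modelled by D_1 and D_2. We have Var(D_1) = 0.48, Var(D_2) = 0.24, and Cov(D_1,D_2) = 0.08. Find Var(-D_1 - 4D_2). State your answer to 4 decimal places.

4.9600

Var(-D_1 - 4D_2) = (-1)²·Var(D_1) + (-4)²·Var(D_2) + 2·(-1)·(-4)·Cov(D_1,D_2)
= 1·0.48 + 16·0.24 + 8·0.08 = 4.96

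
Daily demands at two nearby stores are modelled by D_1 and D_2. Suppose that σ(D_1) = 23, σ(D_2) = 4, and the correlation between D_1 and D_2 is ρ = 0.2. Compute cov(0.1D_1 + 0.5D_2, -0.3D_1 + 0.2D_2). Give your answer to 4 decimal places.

Var(D_1) = (23)² = 529;  Var(D_2) = (4)² = 16
cov(D_1,D_2) = ρ·σ(D_1)·σ(D_2) = 0.2·23·4 = 18.4
cov(0.1D_1 + 0.5D_2, -0.3D_1 + 0.2D_2) = (0.1)(-0.3)Var(D_1) + (0.5)(0.2)Var(D_2) + [(0.1)(0.2) + (0.5)(-0.3)]cov(D_1,D_2)
= -0.03·529 + 0.1·16 + -0.13·18.4 = -16.662

-16.6620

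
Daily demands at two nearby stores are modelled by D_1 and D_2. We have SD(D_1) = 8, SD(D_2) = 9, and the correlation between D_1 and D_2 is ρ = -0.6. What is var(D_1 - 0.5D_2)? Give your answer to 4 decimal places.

127.4500

var(D_1) = (8)² = 64;  var(D_2) = (9)² = 81
cov(D_1,D_2) = ρ·SD(D_1)·SD(D_2) = -0.6·8·9 = -43.2
var(D_1 - 0.5D_2) = (1)²·var(D_1) + (-0.5)²·var(D_2) + 2·(1)·(-0.5)·cov(D_1,D_2)
= 1·64 + 0.25·81 + -1·-43.2 = 127.45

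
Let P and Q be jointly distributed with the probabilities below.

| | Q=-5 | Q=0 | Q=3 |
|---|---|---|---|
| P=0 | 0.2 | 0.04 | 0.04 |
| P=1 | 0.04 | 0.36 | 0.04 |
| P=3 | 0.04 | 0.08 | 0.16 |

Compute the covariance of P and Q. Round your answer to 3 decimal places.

E[P] = 1.28,  E[Q] = -0.68
E[PQ] = 0.76
Cov(P,Q) = E[PQ] − E[P]E[Q] = 0.76 − (1.28)(-0.68) = 1.6304

1.630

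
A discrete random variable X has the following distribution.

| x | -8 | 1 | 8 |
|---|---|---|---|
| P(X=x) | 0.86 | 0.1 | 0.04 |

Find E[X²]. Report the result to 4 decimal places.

57.7000

E[X²] = (-8)²(0.86) + (1)²(0.1) + (8)²(0.04) = 57.7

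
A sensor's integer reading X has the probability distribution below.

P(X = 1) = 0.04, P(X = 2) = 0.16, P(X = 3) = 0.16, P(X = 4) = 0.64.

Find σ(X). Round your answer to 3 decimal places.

E[X] = (1)(0.04) + (2)(0.16) + (3)(0.16) + (4)(0.64) = 3.4
E[X²] = (1)²(0.04) + (2)²(0.16) + (3)²(0.16) + (4)²(0.64) = 12.36
Var(X) = E[X²] − (E[X])² = 12.36 − (3.4)² = 0.8
σ(X) = √0.8 ≈ 0.894

0.894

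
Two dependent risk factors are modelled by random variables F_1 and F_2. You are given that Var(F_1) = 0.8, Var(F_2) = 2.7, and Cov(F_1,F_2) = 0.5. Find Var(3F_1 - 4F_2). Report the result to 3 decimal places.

Var(3F_1 - 4F_2) = (3)²·Var(F_1) + (-4)²·Var(F_2) + 2·(3)·(-4)·Cov(F_1,F_2)
= 9·0.8 + 16·2.7 + -24·0.5 = 38.4

38.400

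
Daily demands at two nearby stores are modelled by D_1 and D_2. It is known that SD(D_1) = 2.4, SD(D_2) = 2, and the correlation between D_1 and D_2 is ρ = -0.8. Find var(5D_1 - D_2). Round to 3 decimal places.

186.400

var(D_1) = (2.4)² = 5.76;  var(D_2) = (2)² = 4
cov(D_1,D_2) = ρ·SD(D_1)·SD(D_2) = -0.8·2.4·2 = -3.84
var(5D_1 - D_2) = (5)²·var(D_1) + (-1)²·var(D_2) + 2·(5)·(-1)·cov(D_1,D_2)
= 25·5.76 + 1·4 + -10·-3.84 = 186.4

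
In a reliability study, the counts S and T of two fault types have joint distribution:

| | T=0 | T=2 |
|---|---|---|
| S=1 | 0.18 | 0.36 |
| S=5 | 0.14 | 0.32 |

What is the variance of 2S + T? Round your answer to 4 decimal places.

16.9984

E[S] = 2.84,  E[T] = 1.36,  E[ST] = 3.92
Var(S) = 12.04 − (2.84)² = 3.9744;  Var(T) = 2.72 − (1.36)² = 0.8704
cov(S,T) = 3.92 − (2.84)(1.36) = 0.0576
Var(2S + T) = (2)²·3.9744 + (1)²·0.8704 + 2·(2)·(1)·0.0576 = 16.9984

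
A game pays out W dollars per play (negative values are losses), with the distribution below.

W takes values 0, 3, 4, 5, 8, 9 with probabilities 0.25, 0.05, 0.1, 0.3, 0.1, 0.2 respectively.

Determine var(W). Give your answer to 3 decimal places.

10.528

E[W] = (0)(0.25) + (3)(0.05) + (4)(0.1) + (5)(0.3) + (8)(0.1) + (9)(0.2) = 4.65
E[W²] = (0)²(0.25) + (3)²(0.05) + (4)²(0.1) + (5)²(0.3) + (8)²(0.1) + (9)²(0.2) = 32.15
var(W) = E[W²] − (E[W])² = 32.15 − (4.65)² = 10.5275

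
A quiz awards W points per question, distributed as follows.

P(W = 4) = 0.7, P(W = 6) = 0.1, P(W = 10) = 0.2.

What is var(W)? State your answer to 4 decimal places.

E[W] = (4)(0.7) + (6)(0.1) + (10)(0.2) = 5.4
E[W²] = (4)²(0.7) + (6)²(0.1) + (10)²(0.2) = 34.8
var(W) = E[W²] − (E[W])² = 34.8 − (5.4)² = 5.64

5.6400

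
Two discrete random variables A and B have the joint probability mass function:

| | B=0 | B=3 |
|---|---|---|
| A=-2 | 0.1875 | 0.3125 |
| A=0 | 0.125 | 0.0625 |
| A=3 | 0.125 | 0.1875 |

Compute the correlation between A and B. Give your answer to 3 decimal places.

E[A] = -0.0625,  E[B] = 1.6875
E[AB] = -0.1875
Cov(A,B) = E[AB] − E[A]E[B] = -0.1875 − (-0.0625)(1.6875) = -0.08203125
Var(A) = 4.80859375,  Var(B) = 2.21484375
ρ = -0.08203125 / √(4.80859375·2.21484375) ≈ -0.025

-0.025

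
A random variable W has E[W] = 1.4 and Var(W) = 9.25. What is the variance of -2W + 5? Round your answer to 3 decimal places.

37.000

Var(-2W + 5) = (-2)²·Var(W) = 4·9.25 = 37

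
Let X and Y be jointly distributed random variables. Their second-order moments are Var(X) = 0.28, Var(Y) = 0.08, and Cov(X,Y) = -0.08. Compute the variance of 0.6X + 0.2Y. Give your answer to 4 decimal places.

0.0848

Var(0.6X + 0.2Y) = (0.6)²·Var(X) + (0.2)²·Var(Y) + 2·(0.6)·(0.2)·Cov(X,Y)
= 0.36·0.28 + 0.04·0.08 + 0.24·-0.08 = 0.0848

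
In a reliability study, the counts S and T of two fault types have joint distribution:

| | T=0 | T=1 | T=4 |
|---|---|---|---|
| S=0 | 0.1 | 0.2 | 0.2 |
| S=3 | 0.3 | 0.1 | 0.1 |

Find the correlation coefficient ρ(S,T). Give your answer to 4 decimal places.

-0.2962

E[S] = 1.5,  E[T] = 1.5
E[ST] = 1.5
cov(S,T) = E[ST] − E[S]E[T] = 1.5 − (1.5)(1.5) = -0.75
Var(S) = 2.25,  Var(T) = 2.85
ρ = -0.75 / √(2.25·2.85) ≈ -0.2962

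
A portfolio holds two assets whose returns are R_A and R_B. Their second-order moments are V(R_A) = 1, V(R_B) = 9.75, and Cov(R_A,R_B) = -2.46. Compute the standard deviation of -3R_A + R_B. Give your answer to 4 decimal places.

5.7888

V(-3R_A + R_B) = (-3)²·V(R_A) + (1)²·V(R_B) + 2·(-3)·(1)·Cov(R_A,R_B)
= 9·1 + 1·9.75 + -6·-2.46 = 33.51
σ(-3R_A + R_B) = √33.51 ≈ 5.7888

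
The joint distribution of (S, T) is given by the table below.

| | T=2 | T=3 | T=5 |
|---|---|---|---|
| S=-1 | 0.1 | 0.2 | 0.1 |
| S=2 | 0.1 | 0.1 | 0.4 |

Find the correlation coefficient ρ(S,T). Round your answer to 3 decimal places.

E[S] = 0.8,  E[T] = 3.8
E[ST] = 3.7
cov(S,T) = E[ST] − E[S]E[T] = 3.7 − (0.8)(3.8) = 0.66
var(S) = 2.16,  var(T) = 1.56
ρ = 0.66 / √(2.16·1.56) ≈ 0.360

0.360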